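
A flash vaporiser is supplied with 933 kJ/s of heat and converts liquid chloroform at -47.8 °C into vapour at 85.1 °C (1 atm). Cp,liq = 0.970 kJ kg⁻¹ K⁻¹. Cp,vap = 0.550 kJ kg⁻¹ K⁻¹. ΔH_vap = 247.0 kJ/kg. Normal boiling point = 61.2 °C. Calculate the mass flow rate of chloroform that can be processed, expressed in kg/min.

Δh = 0.970×(61.2−-47.8) + 247.0 + 0.550×(85.1−61.2) = 365.88 kJ/kg
Q = 933 kJ/s = 933 kJ/s = 55980 kJ/min
ṁ = Q/Δh = 55980 / 365.88 = 153 kg/min

ṁ = 153 kg/min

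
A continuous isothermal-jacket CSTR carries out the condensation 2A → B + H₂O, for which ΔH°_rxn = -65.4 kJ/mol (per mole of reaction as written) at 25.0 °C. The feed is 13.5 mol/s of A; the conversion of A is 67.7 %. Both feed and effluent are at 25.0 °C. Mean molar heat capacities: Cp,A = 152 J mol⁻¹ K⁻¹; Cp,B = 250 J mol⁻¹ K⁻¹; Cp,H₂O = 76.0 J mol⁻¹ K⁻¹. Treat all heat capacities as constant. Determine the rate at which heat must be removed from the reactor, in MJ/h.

Q_out = 1080 MJ/h

Extent of reaction ξ = 0.677 × 13.5 / 2 = 4.5697 mol/s
Reaction term: ξ·ΔH°_rxn = 4.5697 × -65.4 = -298.86 kJ/s
Q = ΔH = -298.86 kJ/s = -298.86 kW
Heat removed = 1075.9 MJ/h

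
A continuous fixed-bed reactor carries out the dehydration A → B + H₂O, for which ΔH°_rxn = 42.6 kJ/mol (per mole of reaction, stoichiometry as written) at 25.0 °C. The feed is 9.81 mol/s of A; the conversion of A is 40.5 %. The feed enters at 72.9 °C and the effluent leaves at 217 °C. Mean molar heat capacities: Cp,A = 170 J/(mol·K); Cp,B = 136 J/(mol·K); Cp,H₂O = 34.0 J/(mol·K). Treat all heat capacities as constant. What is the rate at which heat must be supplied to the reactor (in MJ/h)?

Extent of reaction ξ = 0.405 × 9.81 = 3.9731 mol/s
Reaction term: ξ·ΔH°_rxn = 3.9731 × 42.6 = 169.25 kJ/s
Sensible, feed 72.9→25 °C: -79.883 kJ/s
Outlet flows (mol/s): A 5.8369, B 3.9731, H₂O 3.9731
Sensible, products 25→217 °C: 320.2 kJ/s
Q = ΔH = 409.57 kJ/s = 409.57 kW
Heat supplied = 1474.4 MJ/h

Q_in = 1470 MJ/h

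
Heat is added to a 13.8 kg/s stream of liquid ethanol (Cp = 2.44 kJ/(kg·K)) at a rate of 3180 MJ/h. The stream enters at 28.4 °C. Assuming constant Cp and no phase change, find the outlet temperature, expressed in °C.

T_out = 54.6 °C

Q = 3180 MJ/h = 883.33 kJ/s
ΔT = Q/(ṁ·Cp) = 883.33/(13.8×2.44) = 26.233 K
T_out = 28.4 + 26.233 = 54.633 °C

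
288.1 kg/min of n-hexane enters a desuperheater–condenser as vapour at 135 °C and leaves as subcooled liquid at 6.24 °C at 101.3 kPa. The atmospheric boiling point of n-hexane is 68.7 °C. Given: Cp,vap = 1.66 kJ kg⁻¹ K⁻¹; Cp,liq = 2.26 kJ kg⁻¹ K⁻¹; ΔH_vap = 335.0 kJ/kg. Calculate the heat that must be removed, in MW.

Q_c = 2.81 MW

vapour 135→68.7 °C: -110.06 kJ/kg
condensation at 68.7 °C: -335 kJ/kg
liquid 68.7→6.24 °C: -141.16 kJ/kg
Δh = -110.06 + -335 + -141.16 = -586.22 kJ/kg
Q = ṁ·Δh = 288.1 kg/min × -586.22 kJ/kg = -168890 kJ/min
|Q| = 2814.8 kW = 2.8148 MW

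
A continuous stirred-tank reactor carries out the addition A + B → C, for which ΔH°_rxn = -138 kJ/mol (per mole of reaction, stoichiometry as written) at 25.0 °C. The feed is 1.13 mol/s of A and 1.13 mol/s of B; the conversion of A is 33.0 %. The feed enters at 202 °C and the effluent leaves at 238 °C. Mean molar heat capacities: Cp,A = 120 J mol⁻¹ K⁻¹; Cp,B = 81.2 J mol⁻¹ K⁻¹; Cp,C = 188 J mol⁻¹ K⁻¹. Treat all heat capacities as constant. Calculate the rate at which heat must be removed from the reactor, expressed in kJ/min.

Extent of reaction ξ = 0.330 × 1.13 = 0.3729 mol/s
Reaction term: ξ·ΔH°_rxn = 0.3729 × -138 = -51.46 kJ/s
Sensible, feed 202→25 °C: -40.242 kJ/s
Outlet flows (mol/s): A 0.7571, B 0.7571, C 0.3729
Sensible, products 25→238 °C: 47.378 kJ/s
Q = ΔH = -44.324 kJ/s = -44.324 kW
Heat removed = 2659.4 kJ/min

Q_out = 2660 kJ/min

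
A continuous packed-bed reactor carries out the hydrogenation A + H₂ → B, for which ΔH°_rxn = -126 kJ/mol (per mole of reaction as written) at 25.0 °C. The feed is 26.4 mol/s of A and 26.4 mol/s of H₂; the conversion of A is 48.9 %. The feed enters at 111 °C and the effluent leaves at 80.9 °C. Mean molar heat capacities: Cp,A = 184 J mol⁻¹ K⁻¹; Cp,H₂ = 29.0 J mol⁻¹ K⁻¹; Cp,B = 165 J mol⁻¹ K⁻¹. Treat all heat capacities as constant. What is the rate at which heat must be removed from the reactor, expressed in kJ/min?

Q_out = 110000 kJ/min

Extent of reaction ξ = 0.489 × 26.4 = 12.91 mol/s
Reaction term: ξ·ΔH°_rxn = 12.91 × -126 = -1626.6 kJ/s
Sensible, feed 111→25 °C: -483.6 kJ/s
Outlet flows (mol/s): A 13.49, H₂ 13.49, B 12.91
Sensible, products 25→80.9 °C: 279.7 kJ/s
Q = ΔH = -1830.5 kJ/s = -1830.5 kW
Heat removed = 109830 kJ/min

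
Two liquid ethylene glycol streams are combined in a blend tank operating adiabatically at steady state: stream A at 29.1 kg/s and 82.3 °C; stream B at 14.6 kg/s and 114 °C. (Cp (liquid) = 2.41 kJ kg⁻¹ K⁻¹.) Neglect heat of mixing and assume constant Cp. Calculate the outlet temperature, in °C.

T_out = 92.9 °C

Energy balance with Q = 0: Σ ṁᵢCp,ᵢ(T_out − Tᵢ) = 0
T_out = Σ ṁᵢCp,ᵢTᵢ / Σ ṁᵢCp,ᵢ
      = 9783 / 105.32 = 92.891 °C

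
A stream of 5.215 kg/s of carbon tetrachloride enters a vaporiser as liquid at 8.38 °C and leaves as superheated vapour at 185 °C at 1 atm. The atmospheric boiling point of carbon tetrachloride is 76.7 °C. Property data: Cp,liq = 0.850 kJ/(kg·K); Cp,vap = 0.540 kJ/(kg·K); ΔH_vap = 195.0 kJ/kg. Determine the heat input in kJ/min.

Q = 97500 kJ/min

liquid 8.38→76.7 °C: 58.072 kJ/kg
vaporisation at 76.7 °C: 195 kJ/kg
vapour 76.7→185 °C: 58.482 kJ/kg
Δh = 58.072 + 195 + 58.482 = 311.55 kJ/kg
Q = ṁ·Δh = 5.215 kg/s × 311.55 kJ/kg = 1624.8 kJ/s
|Q| = 1624.8 kW = 97485 kJ/min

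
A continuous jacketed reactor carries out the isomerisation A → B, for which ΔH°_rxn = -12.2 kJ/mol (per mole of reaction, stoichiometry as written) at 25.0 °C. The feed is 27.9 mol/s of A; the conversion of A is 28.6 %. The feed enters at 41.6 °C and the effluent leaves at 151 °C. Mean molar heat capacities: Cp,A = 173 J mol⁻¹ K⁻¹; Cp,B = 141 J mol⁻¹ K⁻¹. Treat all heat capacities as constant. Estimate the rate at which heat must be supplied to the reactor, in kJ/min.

Extent of reaction ξ = 0.286 × 27.9 = 7.9794 mol/s
Reaction term: ξ·ΔH°_rxn = 7.9794 × -12.2 = -97.349 kJ/s
Sensible, feed 41.6→25 °C: -80.123 kJ/s
Outlet flows (mol/s): A 19.921, B 7.9794
Sensible, products 25→151 °C: 575.99 kJ/s
Q = ΔH = 398.52 kJ/s = 398.52 kW
Heat supplied = 23911 kJ/min

Q_in = 23900 kJ/min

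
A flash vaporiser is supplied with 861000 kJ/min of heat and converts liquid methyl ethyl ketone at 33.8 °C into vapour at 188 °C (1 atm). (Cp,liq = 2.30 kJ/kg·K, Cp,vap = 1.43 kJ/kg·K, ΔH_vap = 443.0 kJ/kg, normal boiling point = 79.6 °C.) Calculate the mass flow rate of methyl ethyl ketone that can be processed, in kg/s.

ṁ = 20.4 kg/s

Δh = 2.30×(79.6−33.8) + 443.0 + 1.43×(188−79.6) = 703.35 kJ/kg
Q = 861000 kJ/min = 14350 kJ/s = 14350 kJ/s
ṁ = Q/Δh = 14350 / 703.35 = 20.402 kg/s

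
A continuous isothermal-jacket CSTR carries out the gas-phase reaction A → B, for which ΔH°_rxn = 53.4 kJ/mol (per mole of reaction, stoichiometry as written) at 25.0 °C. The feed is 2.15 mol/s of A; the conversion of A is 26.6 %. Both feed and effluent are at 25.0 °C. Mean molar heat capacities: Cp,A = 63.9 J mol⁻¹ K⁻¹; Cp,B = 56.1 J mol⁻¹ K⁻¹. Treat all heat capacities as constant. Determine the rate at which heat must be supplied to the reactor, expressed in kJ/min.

Extent of reaction ξ = 0.266 × 2.15 = 0.5719 mol/s
Reaction term: ξ·ΔH°_rxn = 0.5719 × 53.4 = 30.539 kJ/s
Q = ΔH = 30.539 kJ/s = 30.539 kW
Heat supplied = 1832.4 kJ/min

Q_in = 1830 kJ/min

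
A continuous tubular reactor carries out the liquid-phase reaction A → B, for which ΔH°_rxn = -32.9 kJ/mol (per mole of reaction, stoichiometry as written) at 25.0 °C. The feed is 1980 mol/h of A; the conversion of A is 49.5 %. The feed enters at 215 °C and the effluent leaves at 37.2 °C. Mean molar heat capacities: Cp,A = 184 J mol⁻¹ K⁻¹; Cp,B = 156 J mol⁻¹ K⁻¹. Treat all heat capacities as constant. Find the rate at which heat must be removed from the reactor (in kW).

Extent of reaction ξ = 0.495 × 1980 = 980.1 mol/h
Reaction term: ξ·ΔH°_rxn = 980.1 × -32.9 = -32245 kJ/h
Sensible, feed 215→25 °C: -69221 kJ/h
Outlet flows (mol/h): A 999.9, B 980.1
Sensible, products 25→37.2 °C: 4109.9 kJ/h
Q = ΔH = -97356 kJ/h = -27.043 kW
Heat removed = 27.043 kW

Q_out = 27.0 kW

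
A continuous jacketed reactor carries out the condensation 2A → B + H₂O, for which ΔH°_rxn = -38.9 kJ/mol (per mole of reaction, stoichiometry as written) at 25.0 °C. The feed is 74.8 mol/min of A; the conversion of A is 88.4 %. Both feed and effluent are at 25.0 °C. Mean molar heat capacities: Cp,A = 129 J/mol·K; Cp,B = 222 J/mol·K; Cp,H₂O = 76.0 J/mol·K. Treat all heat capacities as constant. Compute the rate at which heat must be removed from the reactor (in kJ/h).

Q_out = 77200 kJ/h

Extent of reaction ξ = 0.884 × 74.8 / 2 = 33.062 mol/min
Reaction term: ξ·ΔH°_rxn = 33.062 × -38.9 = -1286.1 kJ/min
Q = ΔH = -1286.1 kJ/min = -21.435 kW
Heat removed = 77166 kJ/h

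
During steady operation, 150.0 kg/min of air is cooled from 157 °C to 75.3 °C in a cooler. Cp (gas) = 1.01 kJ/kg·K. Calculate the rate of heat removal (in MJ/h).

Q_c = 743 MJ/h

Q = ṁ·Cp·ΔT = 150.0 × 1.01 × (75.3 − 157) = -12378 kJ/min
Converting: 12378 / 60 s = 206.29 kW
Cooling duty = 742.65 MJ/h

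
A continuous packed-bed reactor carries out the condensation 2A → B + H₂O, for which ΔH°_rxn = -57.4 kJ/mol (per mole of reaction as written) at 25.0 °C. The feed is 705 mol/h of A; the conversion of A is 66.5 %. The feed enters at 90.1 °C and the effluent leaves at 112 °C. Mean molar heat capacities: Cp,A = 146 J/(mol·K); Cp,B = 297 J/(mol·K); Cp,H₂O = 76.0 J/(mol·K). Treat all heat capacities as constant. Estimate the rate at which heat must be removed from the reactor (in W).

Q_out = 2650 W

Extent of reaction ξ = 0.665 × 705 / 2 = 234.41 mol/h
Reaction term: ξ·ΔH°_rxn = 234.41 × -57.4 = -13455 kJ/h
Sensible, feed 90.1→25 °C: -6700.7 kJ/h
Outlet flows (mol/h): A 236.17, B 234.41, H₂O 234.41
Sensible, products 25→112 °C: 10607 kJ/h
Q = ΔH = -9549.2 kJ/h = -2.6526 kW
Heat removed = 2652.6 W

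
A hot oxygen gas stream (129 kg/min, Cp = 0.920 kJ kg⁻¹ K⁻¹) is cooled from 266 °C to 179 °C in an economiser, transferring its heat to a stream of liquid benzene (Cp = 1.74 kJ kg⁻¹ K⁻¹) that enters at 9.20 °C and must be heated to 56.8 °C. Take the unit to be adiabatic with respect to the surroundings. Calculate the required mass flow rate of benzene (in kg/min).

ṁ_c = 125 kg/min

Heat released by hot stream: Q = 129 × 0.920 × (266 − 179) = 10325 kJ/min
Energy balance on cold side (adiabatic exchanger): Q = ṁ_c·Cp_c·(T_c,out − T_c,in)
ṁ_c = 10325 / [1.74 × (56.8 − 9.20)] = 124.66 kg/min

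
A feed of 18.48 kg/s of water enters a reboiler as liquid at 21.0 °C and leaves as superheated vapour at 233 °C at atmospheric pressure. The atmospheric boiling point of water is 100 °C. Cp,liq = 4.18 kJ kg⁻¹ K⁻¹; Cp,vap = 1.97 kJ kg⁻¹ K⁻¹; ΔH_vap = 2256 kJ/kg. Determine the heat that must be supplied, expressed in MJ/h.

liquid 21.0→100 °C: 330.22 kJ/kg
vaporisation at 100 °C: 2256 kJ/kg
vapour 100→233 °C: 262.01 kJ/kg
Δh = 330.22 + 2256 + 262.01 = 2848.2 kJ/kg
Q = ṁ·Δh = 18.48 kg/s × 2848.2 kJ/kg = 52635 kJ/s
|Q| = 52635 kW = 189490 MJ/h

Q = 189000 MJ/h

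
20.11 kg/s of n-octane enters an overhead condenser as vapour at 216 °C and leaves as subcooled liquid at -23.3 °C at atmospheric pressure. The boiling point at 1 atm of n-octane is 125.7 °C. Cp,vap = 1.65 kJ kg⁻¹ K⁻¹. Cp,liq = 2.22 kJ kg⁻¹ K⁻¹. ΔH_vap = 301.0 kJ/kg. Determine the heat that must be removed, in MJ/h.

vapour 216→125.7 °C: -148.99 kJ/kg
condensation at 125.7 °C: -301 kJ/kg
liquid 125.7→-23.3 °C: -330.78 kJ/kg
Δh = -148.99 + -301 + -330.78 = -780.77 kJ/kg
Q = ṁ·Δh = 20.11 kg/s × -780.77 kJ/kg = -15701 kJ/s
|Q| = 15701 kW = 56525 MJ/h

Q_c = 56500 MJ/h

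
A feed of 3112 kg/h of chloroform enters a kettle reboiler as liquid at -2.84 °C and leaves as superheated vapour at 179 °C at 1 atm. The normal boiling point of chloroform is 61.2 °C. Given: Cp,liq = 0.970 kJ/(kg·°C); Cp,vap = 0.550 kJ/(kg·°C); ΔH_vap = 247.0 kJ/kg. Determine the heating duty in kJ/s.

Q = 323 kJ/s

liquid -2.84→61.2 °C: 62.119 kJ/kg
vaporisation at 61.2 °C: 247 kJ/kg
vapour 61.2→179 °C: 64.79 kJ/kg
Δh = 62.119 + 247 + 64.79 = 373.91 kJ/kg
Q = ṁ·Δh = 3112 kg/h × 373.91 kJ/kg = 1.1636e+06 kJ/h
|Q| = 323.22 kW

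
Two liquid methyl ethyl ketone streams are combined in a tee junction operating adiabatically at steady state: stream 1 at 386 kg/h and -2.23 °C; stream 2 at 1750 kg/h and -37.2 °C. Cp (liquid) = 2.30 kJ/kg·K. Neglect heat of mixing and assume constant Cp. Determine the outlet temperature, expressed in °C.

No heat crosses the boundary, so H_out = H_in.
Σ ṁᵢCp,ᵢTᵢ = 386×2.30×-2.23 + 1750×2.30×-37.2 = -151710
Σ ṁᵢCp,ᵢ = 386×2.30 + 1750×2.30 = 4912.8
T_out = -151710 / 4912.8 = -30.881 °C

T_out = -30.9 °C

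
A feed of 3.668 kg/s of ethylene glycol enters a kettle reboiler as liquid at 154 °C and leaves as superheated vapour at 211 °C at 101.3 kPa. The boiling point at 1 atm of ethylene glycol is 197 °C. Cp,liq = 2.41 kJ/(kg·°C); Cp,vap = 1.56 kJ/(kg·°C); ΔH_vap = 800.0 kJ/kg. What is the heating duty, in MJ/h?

liquid 154→197 °C: 103.63 kJ/kg
vaporisation at 197 °C: 800 kJ/kg
vapour 197→211 °C: 21.84 kJ/kg
Δh = 103.63 + 800 + 21.84 = 925.47 kJ/kg
Q = ṁ·Δh = 3.668 kg/s × 925.47 kJ/kg = 3394.6 kJ/s
|Q| = 3394.6 kW = 12221 MJ/h

Q = 12200 MJ/h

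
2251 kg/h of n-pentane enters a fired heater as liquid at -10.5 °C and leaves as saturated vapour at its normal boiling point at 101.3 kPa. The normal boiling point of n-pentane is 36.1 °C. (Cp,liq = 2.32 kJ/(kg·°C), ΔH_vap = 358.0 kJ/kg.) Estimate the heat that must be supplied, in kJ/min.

Q = 17500 kJ/min

liquid -10.5→36.1 °C: 108.11 kJ/kg
vaporisation at 36.1 °C: 358 kJ/kg
Δh = 108.11 + 358 = 466.11 kJ/kg
Q = ṁ·Δh = 2251 kg/h × 466.11 kJ/kg = 1.0492e+06 kJ/h
|Q| = 291.45 kW = 17487 kJ/min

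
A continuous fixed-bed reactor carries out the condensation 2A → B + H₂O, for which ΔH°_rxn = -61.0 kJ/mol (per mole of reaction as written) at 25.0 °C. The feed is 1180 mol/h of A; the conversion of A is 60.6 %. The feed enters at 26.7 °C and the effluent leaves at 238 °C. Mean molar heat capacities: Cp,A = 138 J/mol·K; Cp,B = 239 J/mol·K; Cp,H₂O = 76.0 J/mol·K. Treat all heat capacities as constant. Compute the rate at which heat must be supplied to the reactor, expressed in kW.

Q_in = 4.32 kW

Extent of reaction ξ = 0.606 × 1180 / 2 = 357.54 mol/h
Reaction term: ξ·ΔH°_rxn = 357.54 × -61.0 = -21810 kJ/h
Sensible, feed 26.7→25 °C: -276.83 kJ/h
Outlet flows (mol/h): A 464.92, B 357.54, H₂O 357.54
Sensible, products 25→238 °C: 37655 kJ/h
Q = ΔH = 15568 kJ/h = 4.3245 kW
Heat supplied = 4.3245 kW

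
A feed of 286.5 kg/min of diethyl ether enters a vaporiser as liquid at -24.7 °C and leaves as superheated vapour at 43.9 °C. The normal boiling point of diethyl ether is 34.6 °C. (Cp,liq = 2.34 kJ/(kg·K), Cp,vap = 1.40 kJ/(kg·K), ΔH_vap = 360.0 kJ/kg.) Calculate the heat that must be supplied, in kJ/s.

Q = 2440 kJ/s

liquid -24.7→34.6 °C: 138.76 kJ/kg
vaporisation at 34.6 °C: 360 kJ/kg
vapour 34.6→43.9 °C: 13.02 kJ/kg
Δh = 138.76 + 360 + 13.02 = 511.78 kJ/kg
Q = ṁ·Δh = 286.5 kg/min × 511.78 kJ/kg = 146630 kJ/min
|Q| = 2443.8 kW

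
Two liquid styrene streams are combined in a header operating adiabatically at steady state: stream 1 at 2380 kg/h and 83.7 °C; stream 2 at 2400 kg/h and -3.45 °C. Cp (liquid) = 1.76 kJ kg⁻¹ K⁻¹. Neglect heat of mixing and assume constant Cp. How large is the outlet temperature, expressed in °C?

Energy balance with Q = 0: Σ ṁᵢCp,ᵢ(T_out − Tᵢ) = 0
Σ ṁᵢCp,ᵢTᵢ = 2380×1.76×83.7 + 2400×1.76×-3.45 = 336030
Σ ṁᵢCp,ᵢ = 2380×1.76 + 2400×1.76 = 8412.8
T_out = 336030 / 8412.8 = 39.943 °C

T_out = 39.9 °C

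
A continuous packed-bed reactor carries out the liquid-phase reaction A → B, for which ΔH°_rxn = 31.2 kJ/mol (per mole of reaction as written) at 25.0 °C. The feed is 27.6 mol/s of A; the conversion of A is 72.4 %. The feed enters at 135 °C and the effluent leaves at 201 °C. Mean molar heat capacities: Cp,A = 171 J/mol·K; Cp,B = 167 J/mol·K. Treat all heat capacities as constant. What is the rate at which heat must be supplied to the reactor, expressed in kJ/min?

Q_in = 55300 kJ/min

Extent of reaction ξ = 0.724 × 27.6 = 19.982 mol/s
Reaction term: ξ·ΔH°_rxn = 19.982 × 31.2 = 623.45 kJ/s
Sensible, feed 135→25 °C: -519.16 kJ/s
Outlet flows (mol/s): A 7.6176, B 19.982
Sensible, products 25→201 °C: 816.58 kJ/s
Q = ΔH = 920.88 kJ/s = 920.88 kW
Heat supplied = 55253 kJ/min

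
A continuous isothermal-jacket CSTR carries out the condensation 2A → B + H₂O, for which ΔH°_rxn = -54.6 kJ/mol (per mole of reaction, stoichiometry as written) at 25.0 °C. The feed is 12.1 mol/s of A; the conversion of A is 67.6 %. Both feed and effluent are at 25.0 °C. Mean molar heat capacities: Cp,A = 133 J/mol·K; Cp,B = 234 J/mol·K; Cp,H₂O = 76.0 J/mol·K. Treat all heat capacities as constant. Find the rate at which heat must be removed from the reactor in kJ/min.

Extent of reaction ξ = 0.676 × 12.1 / 2 = 4.0898 mol/s
Reaction term: ξ·ΔH°_rxn = 4.0898 × -54.6 = -223.3 kJ/s
Q = ΔH = -223.3 kJ/s = -223.3 kW
Heat removed = 13398 kJ/min

Q_out = 13400 kJ/min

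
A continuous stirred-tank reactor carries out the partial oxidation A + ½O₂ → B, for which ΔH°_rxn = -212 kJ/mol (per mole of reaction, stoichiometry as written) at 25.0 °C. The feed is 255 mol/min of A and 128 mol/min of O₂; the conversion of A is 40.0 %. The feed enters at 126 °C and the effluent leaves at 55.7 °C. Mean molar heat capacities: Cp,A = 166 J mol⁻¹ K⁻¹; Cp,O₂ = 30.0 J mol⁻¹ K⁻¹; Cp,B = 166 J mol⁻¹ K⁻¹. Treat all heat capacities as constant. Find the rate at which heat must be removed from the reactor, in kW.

Q_out = 415 kW

Extent of reaction ξ = 0.400 × 255 = 102 mol/min
Reaction term: ξ·ΔH°_rxn = 102 × -212 = -21624 kJ/min
Sensible, feed 126→25 °C: -4663.2 kJ/min
Outlet flows (mol/min): A 153, O₂ 77, B 102
Sensible, products 25→55.7 °C: 1370.4 kJ/min
Q = ΔH = -24917 kJ/min = -415.28 kW
Heat removed = 415.28 kW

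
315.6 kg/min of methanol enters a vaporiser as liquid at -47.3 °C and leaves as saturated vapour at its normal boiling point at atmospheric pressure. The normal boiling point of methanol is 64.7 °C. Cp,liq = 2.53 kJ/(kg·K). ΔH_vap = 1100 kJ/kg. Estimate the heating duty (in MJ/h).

liquid -47.3→64.7 °C: 283.36 kJ/kg
vaporisation at 64.7 °C: 1100 kJ/kg
Δh = 283.36 + 1100 = 1383.4 kJ/kg
Q = ṁ·Δh = 315.6 kg/min × 1383.4 kJ/kg = 436590 kJ/min
|Q| = 7276.5 kW = 26195 MJ/h

Q = 26200 MJ/h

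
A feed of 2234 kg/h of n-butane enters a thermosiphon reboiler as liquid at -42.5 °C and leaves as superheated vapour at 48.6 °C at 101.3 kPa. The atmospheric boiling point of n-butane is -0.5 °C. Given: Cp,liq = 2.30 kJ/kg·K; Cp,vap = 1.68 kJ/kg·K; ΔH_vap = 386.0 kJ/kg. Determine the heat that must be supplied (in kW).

Q = 351 kW

liquid -42.5→-0.5 °C: 96.6 kJ/kg
vaporisation at -0.5 °C: 386 kJ/kg
vapour -0.5→48.6 °C: 82.488 kJ/kg
Δh = 96.6 + 386 + 82.488 = 565.09 kJ/kg
Q = ṁ·Δh = 2234 kg/h × 565.09 kJ/kg = 1.2624e+06 kJ/h
|Q| = 350.67 kW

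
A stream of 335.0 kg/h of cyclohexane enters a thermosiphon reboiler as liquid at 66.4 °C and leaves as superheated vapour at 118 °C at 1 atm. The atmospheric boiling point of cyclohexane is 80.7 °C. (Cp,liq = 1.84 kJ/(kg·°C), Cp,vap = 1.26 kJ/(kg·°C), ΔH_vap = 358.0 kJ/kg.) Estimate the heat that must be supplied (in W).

Q = 40100 W

liquid 66.4→80.7 °C: 26.312 kJ/kg
vaporisation at 80.7 °C: 358 kJ/kg
vapour 80.7→118 °C: 46.998 kJ/kg
Δh = 26.312 + 358 + 46.998 = 431.31 kJ/kg
Q = ṁ·Δh = 335.0 kg/h × 431.31 kJ/kg = 144490 kJ/h
|Q| = 40.136 kW = 40136 W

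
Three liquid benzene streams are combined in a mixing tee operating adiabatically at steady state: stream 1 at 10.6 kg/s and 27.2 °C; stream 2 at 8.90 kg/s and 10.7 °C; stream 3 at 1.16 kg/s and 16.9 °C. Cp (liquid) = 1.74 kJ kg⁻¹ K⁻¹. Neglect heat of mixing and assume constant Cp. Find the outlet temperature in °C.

T_out = 19.5 °C

Energy balance with Q = 0: Σ ṁᵢCp,ᵢ(T_out − Tᵢ) = 0
Σ ṁᵢCp,ᵢTᵢ = 10.6×1.74×27.2 + 8.90×1.74×10.7 + 1.16×1.74×16.9 = 701.49
Σ ṁᵢCp,ᵢ = 10.6×1.74 + 8.90×1.74 + 1.16×1.74 = 35.948
T_out = 701.49 / 35.948 = 19.514 °C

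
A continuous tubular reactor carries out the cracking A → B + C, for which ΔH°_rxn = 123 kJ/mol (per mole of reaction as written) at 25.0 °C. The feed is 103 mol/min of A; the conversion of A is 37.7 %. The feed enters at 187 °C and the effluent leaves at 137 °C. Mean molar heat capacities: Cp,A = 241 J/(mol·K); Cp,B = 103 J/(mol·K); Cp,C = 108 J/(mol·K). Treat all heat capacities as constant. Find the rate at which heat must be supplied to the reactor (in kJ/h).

Q_in = 204000 kJ/h

Extent of reaction ξ = 0.377 × 103 = 38.831 mol/min
Reaction term: ξ·ΔH°_rxn = 38.831 × 123 = 4776.2 kJ/min
Sensible, feed 187→25 °C: -4021.3 kJ/min
Outlet flows (mol/min): A 64.169, B 38.831, C 38.831
Sensible, products 25→137 °C: 2649.7 kJ/min
Q = ΔH = 3404.6 kJ/min = 56.743 kW
Heat supplied = 204280 kJ/h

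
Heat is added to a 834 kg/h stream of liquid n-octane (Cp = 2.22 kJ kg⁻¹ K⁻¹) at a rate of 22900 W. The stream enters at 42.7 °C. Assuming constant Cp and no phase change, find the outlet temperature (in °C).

T_out = 87.2 °C

Q = 22900 W = 82440 kJ/h
ΔT = Q/(ṁ·Cp) = 82440/(834×2.22) = 44.527 K
T_out = 42.7 + 44.527 = 87.227 °C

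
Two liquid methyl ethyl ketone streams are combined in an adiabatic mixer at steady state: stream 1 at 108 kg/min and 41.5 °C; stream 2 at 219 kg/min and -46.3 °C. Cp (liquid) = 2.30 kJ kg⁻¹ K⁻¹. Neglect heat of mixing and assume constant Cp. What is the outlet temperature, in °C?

T_out = -17.3 °C

No heat crosses the boundary, so H_out = H_in.
T_out = Σ ṁᵢCp,ᵢTᵢ / Σ ṁᵢCp,ᵢ
      = -13013 / 752.1 = -17.302 °C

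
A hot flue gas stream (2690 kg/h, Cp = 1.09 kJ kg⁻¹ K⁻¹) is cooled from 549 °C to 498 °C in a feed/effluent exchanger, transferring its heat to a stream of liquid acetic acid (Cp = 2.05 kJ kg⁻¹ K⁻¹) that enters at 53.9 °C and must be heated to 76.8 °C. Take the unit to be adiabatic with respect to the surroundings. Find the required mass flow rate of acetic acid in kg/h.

Heat released by hot stream: Q = 2690 × 1.09 × (549 − 498) = 149540 kJ/h
Energy balance on cold side (adiabatic exchanger): Q = ṁ_c·Cp_c·(T_c,out − T_c,in)
ṁ_c = 149540 / [2.05 × (76.8 − 53.9)] = 3185.4 kg/h

ṁ_c = 3190 kg/h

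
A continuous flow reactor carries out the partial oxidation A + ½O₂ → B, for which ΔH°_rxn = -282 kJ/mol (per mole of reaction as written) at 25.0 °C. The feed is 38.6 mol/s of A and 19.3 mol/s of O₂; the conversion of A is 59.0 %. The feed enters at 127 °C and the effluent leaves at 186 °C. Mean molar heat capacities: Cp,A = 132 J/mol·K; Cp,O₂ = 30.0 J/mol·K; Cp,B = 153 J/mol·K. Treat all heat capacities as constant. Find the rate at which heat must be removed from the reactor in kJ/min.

Q_out = 364000 kJ/min

Extent of reaction ξ = 0.590 × 38.6 = 22.774 mol/s
Reaction term: ξ·ΔH°_rxn = 22.774 × -282 = -6422.3 kJ/s
Sensible, feed 127→25 °C: -578.77 kJ/s
Outlet flows (mol/s): A 15.826, O₂ 7.913, B 22.774
Sensible, products 25→186 °C: 935.55 kJ/s
Q = ΔH = -6065.5 kJ/s = -6065.5 kW
Heat removed = 363930 kJ/min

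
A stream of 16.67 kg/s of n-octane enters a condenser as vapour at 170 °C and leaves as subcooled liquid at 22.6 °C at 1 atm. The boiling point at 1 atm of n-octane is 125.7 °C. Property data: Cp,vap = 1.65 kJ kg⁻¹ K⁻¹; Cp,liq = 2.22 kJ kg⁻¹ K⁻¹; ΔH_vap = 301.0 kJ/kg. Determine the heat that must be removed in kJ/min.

Q_c = 603000 kJ/min

vapour 170→125.7 °C: -73.095 kJ/kg
condensation at 125.7 °C: -301 kJ/kg
liquid 125.7→22.6 °C: -228.88 kJ/kg
Δh = -73.095 + -301 + -228.88 = -602.98 kJ/kg
Q = ṁ·Δh = 16.67 kg/s × -602.98 kJ/kg = -10052 kJ/s
|Q| = 10052 kW = 603100 kJ/min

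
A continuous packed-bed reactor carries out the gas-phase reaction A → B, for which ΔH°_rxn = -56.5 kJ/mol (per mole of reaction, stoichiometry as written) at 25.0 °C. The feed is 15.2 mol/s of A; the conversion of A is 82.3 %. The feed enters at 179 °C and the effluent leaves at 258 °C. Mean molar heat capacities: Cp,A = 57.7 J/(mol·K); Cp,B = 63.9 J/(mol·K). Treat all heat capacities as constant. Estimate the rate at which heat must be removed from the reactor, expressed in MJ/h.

Q_out = 2230 MJ/h

Extent of reaction ξ = 0.823 × 15.2 = 12.51 mol/s
Reaction term: ξ·ΔH°_rxn = 12.51 × -56.5 = -706.79 kJ/s
Sensible, feed 179→25 °C: -135.06 kJ/s
Outlet flows (mol/s): A 2.6904, B 12.51
Sensible, products 25→258 °C: 222.42 kJ/s
Q = ΔH = -619.43 kJ/s = -619.43 kW
Heat removed = 2230 MJ/h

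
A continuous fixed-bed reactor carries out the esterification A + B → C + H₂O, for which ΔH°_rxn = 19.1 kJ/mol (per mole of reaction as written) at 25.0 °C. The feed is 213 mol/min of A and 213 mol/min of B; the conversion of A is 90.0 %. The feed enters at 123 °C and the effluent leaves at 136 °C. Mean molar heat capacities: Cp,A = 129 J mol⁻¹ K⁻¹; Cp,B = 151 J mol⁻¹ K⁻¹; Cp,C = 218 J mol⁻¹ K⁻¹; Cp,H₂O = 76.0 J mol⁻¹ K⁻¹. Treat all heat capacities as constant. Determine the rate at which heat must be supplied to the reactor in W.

Extent of reaction ξ = 0.900 × 213 = 191.7 mol/min
Reaction term: ξ·ΔH°_rxn = 191.7 × 19.1 = 3661.5 kJ/min
Sensible, feed 123→25 °C: -5844.7 kJ/min
Outlet flows (mol/min): A 21.3, B 21.3, C 191.7, H₂O 191.7
Sensible, products 25→136 °C: 6917.9 kJ/min
Q = ΔH = 4734.7 kJ/min = 78.912 kW
Heat supplied = 78912 W

Q_in = 78900 W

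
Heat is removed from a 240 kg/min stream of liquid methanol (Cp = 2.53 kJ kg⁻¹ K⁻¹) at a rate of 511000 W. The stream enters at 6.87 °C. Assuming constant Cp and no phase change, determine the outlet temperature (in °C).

T_out = -43.6 °C

Q = 511000 W = 30660 kJ/min
ΔT = Q/(ṁ·Cp) = 30660/(240×2.53) = 50.494 K
T_out = 6.87 − 50.494 = -43.624 °C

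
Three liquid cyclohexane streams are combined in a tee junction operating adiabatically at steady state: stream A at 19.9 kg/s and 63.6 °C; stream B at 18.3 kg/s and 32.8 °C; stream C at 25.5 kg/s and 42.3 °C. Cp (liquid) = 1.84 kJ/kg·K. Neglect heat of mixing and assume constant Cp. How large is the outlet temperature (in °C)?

T_out = 46.2 °C

Adiabatic, steady state ⇒ Σ ṁᵢCp,ᵢ(T_out − Tᵢ) = 0
T_out = Σ ṁᵢCp,ᵢTᵢ / Σ ṁᵢCp,ᵢ
      = 5417.9 / 117.21 = 46.225 °C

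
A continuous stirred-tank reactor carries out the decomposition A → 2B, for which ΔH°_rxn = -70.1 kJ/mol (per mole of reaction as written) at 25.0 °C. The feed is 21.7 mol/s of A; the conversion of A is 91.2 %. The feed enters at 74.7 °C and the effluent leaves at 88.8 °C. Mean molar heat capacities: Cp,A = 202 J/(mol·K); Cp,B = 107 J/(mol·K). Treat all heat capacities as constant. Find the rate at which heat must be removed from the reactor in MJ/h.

Q_out = 4720 MJ/h

Extent of reaction ξ = 0.912 × 21.7 = 19.79 mol/s
Reaction term: ξ·ΔH°_rxn = 19.79 × -70.1 = -1387.3 kJ/s
Sensible, feed 74.7→25 °C: -217.85 kJ/s
Outlet flows (mol/s): A 1.9096, B 39.581
Sensible, products 25→88.8 °C: 294.81 kJ/s
Q = ΔH = -1310.3 kJ/s = -1310.3 kW
Heat removed = 4717.3 MJ/h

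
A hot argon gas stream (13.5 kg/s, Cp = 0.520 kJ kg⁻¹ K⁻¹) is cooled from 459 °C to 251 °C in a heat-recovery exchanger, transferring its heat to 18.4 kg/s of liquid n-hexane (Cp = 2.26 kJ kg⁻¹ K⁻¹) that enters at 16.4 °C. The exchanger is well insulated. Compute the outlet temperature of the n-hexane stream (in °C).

T_c,out = 51.5 °C

Heat released by hot stream: Q = 13.5 × 0.520 × (459 − 251) = 1460.2 kJ/s
Energy balance on cold side (adiabatic exchanger): Q = ṁ_c·Cp_c·(T_c,out − T_c,in)
T_c,out = 16.4 + 1460.2/(18.4 × 2.26) = 51.514 °C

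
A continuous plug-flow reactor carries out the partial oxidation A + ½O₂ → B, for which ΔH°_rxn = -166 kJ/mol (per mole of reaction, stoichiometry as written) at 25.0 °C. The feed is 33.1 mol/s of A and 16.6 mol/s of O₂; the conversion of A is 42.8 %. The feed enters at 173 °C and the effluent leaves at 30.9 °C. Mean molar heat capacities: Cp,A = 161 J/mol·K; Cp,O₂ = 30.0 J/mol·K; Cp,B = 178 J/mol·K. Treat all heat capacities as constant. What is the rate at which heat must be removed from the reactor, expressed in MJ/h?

Extent of reaction ξ = 0.428 × 33.1 = 14.167 mol/s
Reaction term: ξ·ΔH°_rxn = 14.167 × -166 = -2351.7 kJ/s
Sensible, feed 173→25 °C: -862.41 kJ/s
Outlet flows (mol/s): A 18.933, O₂ 9.5166, B 14.167
Sensible, products 25→30.9 °C: 34.547 kJ/s
Q = ΔH = -3179.6 kJ/s = -3179.6 kW
Heat removed = 11446 MJ/h

Q_out = 11400 MJ/h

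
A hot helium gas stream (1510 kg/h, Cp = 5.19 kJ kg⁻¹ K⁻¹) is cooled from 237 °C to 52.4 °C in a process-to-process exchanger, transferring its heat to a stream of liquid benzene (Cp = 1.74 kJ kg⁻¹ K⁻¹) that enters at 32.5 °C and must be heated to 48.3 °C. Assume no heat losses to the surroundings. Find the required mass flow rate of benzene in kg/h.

ṁ_c = 52600 kg/h

Heat released by hot stream: Q = 1510 × 5.19 × (237 − 52.4) = 1.4467e+06 kJ/h
Energy balance on cold side (adiabatic exchanger): Q = ṁ_c·Cp_c·(T_c,out − T_c,in)
ṁ_c = 1.4467e+06 / [1.74 × (48.3 − 32.5)] = 52622 kg/h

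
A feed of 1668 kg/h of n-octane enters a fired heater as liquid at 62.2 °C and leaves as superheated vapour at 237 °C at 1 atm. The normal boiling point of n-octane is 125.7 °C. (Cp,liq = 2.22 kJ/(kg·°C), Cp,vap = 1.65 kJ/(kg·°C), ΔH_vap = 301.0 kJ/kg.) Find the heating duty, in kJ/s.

Q = 290 kJ/s

liquid 62.2→125.7 °C: 140.97 kJ/kg
vaporisation at 125.7 °C: 301 kJ/kg
vapour 125.7→237 °C: 183.64 kJ/kg
Δh = 140.97 + 301 + 183.64 = 625.62 kJ/kg
Q = ṁ·Δh = 1668 kg/h × 625.62 kJ/kg = 1.0435e+06 kJ/h
|Q| = 289.87 kW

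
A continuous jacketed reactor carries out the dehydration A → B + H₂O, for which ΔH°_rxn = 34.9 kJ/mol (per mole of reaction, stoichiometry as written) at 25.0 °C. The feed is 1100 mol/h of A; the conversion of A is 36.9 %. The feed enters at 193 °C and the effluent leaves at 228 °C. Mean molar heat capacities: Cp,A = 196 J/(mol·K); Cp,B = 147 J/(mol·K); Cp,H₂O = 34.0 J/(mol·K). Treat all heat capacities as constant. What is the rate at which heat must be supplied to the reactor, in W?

Extent of reaction ξ = 0.369 × 1100 = 405.9 mol/h
Reaction term: ξ·ΔH°_rxn = 405.9 × 34.9 = 14166 kJ/h
Sensible, feed 193→25 °C: -36221 kJ/h
Outlet flows (mol/h): A 694.1, B 405.9, H₂O 405.9
Sensible, products 25→228 °C: 42531 kJ/h
Q = ΔH = 20476 kJ/h = 5.6878 kW
Heat supplied = 5687.8 W

Q_in = 5690 W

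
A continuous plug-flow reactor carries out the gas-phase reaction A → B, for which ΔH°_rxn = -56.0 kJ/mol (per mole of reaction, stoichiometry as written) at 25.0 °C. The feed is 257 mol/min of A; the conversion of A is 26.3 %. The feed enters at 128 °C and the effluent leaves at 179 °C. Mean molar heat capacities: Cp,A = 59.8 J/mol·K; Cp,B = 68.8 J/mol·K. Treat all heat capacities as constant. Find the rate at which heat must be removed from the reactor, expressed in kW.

Extent of reaction ξ = 0.263 × 257 = 67.591 mol/min
Reaction term: ξ·ΔH°_rxn = 67.591 × -56.0 = -3785.1 kJ/min
Sensible, feed 128→25 °C: -1583 kJ/min
Outlet flows (mol/min): A 189.41, B 67.591
Sensible, products 25→179 °C: 2460.4 kJ/min
Q = ΔH = -2907.6 kJ/min = -48.46 kW
Heat removed = 48.46 kW

Q_out = 48.5 kW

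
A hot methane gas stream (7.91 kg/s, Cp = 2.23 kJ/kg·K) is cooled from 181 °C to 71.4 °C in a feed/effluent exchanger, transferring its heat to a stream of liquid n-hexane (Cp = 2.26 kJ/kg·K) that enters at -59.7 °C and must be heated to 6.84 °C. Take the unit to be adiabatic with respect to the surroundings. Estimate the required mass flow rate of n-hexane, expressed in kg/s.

Heat released by hot stream: Q = 7.91 × 2.23 × (181 − 71.4) = 1933.3 kJ/s
Energy balance on cold side (adiabatic exchanger): Q = ṁ_c·Cp_c·(T_c,out − T_c,in)
ṁ_c = 1933.3 / [2.26 × (6.84 − -59.7)] = 12.856 kg/s

ṁ_c = 12.9 kg/s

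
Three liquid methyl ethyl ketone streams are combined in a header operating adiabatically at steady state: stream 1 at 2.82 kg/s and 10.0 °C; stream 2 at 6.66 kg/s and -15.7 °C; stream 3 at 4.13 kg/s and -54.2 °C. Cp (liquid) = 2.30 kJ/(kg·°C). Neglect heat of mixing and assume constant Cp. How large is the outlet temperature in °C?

No heat crosses the boundary, so H_out = H_in.
Σ ṁᵢCp,ᵢTᵢ = 2.82×2.30×10.0 + 6.66×2.30×-15.7 + 4.13×2.30×-54.2 = -690.48
Σ ṁᵢCp,ᵢ = 2.82×2.30 + 6.66×2.30 + 4.13×2.30 = 31.303
T_out = -690.48 / 31.303 = -22.058 °C

T_out = -22.1 °C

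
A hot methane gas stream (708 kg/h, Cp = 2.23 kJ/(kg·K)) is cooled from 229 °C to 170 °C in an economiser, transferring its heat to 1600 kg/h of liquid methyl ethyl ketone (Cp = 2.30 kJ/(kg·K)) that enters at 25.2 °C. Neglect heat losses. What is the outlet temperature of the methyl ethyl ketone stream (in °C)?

Heat released by hot stream: Q = 708 × 2.23 × (229 − 170) = 93152 kJ/h
Energy balance on cold side (adiabatic exchanger): Q = ṁ_c·Cp_c·(T_c,out − T_c,in)
T_c,out = 25.2 + 93152/(1600 × 2.30) = 50.513 °C

T_c,out = 50.5 °C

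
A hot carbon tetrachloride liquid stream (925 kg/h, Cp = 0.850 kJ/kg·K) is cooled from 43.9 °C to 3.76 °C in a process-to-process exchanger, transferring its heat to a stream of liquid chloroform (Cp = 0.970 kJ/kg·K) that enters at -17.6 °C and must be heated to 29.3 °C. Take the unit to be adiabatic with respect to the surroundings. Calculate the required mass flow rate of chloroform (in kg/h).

Heat released by hot stream: Q = 925 × 0.850 × (43.9 − 3.76) = 31560 kJ/h
Energy balance on cold side (adiabatic exchanger): Q = ṁ_c·Cp_c·(T_c,out − T_c,in)
ṁ_c = 31560 / [0.970 × (29.3 − -17.6)] = 693.73 kg/h

ṁ_c = 694 kg/h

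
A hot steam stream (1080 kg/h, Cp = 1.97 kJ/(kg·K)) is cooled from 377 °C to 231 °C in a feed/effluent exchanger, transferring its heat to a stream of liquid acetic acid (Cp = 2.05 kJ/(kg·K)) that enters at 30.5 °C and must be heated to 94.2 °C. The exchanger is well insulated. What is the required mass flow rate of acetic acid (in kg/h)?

ṁ_c = 2380 kg/h

Heat released by hot stream: Q = 1080 × 1.97 × (377 − 231) = 310630 kJ/h
Energy balance on cold side (adiabatic exchanger): Q = ṁ_c·Cp_c·(T_c,out − T_c,in)
ṁ_c = 310630 / [2.05 × (94.2 − 30.5)] = 2378.8 kg/h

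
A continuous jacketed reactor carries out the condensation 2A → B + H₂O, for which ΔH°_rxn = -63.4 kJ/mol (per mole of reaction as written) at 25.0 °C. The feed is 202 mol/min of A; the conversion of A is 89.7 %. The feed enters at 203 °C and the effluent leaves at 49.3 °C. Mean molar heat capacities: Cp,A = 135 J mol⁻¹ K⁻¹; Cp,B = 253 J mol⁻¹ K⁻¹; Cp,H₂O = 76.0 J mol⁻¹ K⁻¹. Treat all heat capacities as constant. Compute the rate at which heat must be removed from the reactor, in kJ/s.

Extent of reaction ξ = 0.897 × 202 / 2 = 90.597 mol/min
Reaction term: ξ·ΔH°_rxn = 90.597 × -63.4 = -5743.8 kJ/min
Sensible, feed 203→25 °C: -4854.1 kJ/min
Outlet flows (mol/min): A 20.806, B 90.597, H₂O 90.597
Sensible, products 25→49.3 °C: 792.55 kJ/min
Q = ΔH = -9805.4 kJ/min = -163.42 kW
Heat removed = 163.42 kJ/s

Q_out = 163 kJ/s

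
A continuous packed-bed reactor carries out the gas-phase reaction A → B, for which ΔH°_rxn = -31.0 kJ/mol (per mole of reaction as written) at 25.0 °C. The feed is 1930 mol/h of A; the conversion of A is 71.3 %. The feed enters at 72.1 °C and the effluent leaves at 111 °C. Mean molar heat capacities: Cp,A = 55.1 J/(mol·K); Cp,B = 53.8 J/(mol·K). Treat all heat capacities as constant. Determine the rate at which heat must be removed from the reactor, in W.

Q_out = 10700 W

Extent of reaction ξ = 0.713 × 1930 = 1376.1 mol/h
Reaction term: ξ·ΔH°_rxn = 1376.1 × -31.0 = -42659 kJ/h
Sensible, feed 72.1→25 °C: -5008.8 kJ/h
Outlet flows (mol/h): A 553.91, B 1376.1
Sensible, products 25→111 °C: 8991.7 kJ/h
Q = ΔH = -38676 kJ/h = -10.743 kW
Heat removed = 10743 W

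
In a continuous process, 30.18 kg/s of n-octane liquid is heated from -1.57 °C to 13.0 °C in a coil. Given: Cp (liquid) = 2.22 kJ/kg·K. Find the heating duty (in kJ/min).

Q = 58600 kJ/min

Q = ṁ·Cp·ΔT = 30.18 × 2.22 × (13.0 − -1.57) = 976.18 kJ/s
Heating duty = 58571 kJ/min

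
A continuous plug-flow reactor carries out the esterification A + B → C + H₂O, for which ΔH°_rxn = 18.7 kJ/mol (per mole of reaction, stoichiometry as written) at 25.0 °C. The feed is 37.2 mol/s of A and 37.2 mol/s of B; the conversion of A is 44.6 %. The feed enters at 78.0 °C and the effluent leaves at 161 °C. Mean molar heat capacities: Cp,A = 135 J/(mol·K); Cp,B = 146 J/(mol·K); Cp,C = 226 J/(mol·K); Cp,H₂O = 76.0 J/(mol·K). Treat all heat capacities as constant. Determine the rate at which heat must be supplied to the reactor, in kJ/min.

Q_in = 73500 kJ/min

Extent of reaction ξ = 0.446 × 37.2 = 16.591 mol/s
Reaction term: ξ·ΔH°_rxn = 16.591 × 18.7 = 310.26 kJ/s
Sensible, feed 78.0→25 °C: -554.02 kJ/s
Outlet flows (mol/s): A 20.609, B 20.609, C 16.591, H₂O 16.591
Sensible, products 25→161 °C: 1469 kJ/s
Q = ΔH = 1225.3 kJ/s = 1225.3 kW
Heat supplied = 73515 kJ/min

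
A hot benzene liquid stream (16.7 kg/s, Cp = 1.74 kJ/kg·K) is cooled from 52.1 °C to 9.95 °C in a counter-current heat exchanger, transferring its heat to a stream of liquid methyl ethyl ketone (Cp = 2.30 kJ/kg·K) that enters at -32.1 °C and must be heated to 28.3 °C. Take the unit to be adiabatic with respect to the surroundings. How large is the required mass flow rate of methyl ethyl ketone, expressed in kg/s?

ṁ_c = 8.82 kg/s

Heat released by hot stream: Q = 16.7 × 1.74 × (52.1 − 9.95) = 1224.8 kJ/s
Energy balance on cold side (adiabatic exchanger): Q = ṁ_c·Cp_c·(T_c,out − T_c,in)
ṁ_c = 1224.8 / [2.30 × (28.3 − -32.1)] = 8.8165 kg/s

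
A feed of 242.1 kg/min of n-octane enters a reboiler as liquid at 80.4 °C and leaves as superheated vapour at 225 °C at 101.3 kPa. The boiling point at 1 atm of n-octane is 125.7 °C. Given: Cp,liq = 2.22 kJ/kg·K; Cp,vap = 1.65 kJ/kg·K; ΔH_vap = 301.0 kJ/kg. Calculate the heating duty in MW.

liquid 80.4→125.7 °C: 100.57 kJ/kg
vaporisation at 125.7 °C: 301 kJ/kg
vapour 125.7→225 °C: 163.84 kJ/kg
Δh = 100.57 + 301 + 163.84 = 565.41 kJ/kg
Q = ṁ·Δh = 242.1 kg/min × 565.41 kJ/kg = 136890 kJ/min
|Q| = 2281.4 kW = 2.2814 MW

Q = 2.28 MW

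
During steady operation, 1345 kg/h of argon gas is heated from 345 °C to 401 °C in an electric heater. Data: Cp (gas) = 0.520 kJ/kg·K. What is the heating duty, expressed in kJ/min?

Q = ṁ·Cp·ΔT = 1345 × 0.520 × (401 − 345) = 39166 kJ/h
Converting: 39166 / 3600 s = 10.88 kW
Heating duty = 652.77 kJ/min

Q = 653 kJ/min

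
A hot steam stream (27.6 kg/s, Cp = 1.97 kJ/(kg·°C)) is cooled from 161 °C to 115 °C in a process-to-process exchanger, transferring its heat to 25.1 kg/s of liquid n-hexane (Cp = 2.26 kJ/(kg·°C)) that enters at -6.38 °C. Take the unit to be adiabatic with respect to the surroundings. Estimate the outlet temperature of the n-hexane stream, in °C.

T_c,out = 37.7 °C

Heat released by hot stream: Q = 27.6 × 1.97 × (161 − 115) = 2501.1 kJ/s
Energy balance on cold side (adiabatic exchanger): Q = ṁ_c·Cp_c·(T_c,out − T_c,in)
T_c,out = -6.38 + 2501.1/(25.1 × 2.26) = 37.711 °C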